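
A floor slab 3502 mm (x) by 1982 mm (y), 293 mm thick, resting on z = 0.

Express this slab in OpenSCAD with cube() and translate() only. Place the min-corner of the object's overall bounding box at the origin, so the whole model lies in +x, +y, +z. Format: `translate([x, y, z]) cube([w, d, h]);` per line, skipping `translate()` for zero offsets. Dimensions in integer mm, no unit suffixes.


cube([3502, 1982, 293]);


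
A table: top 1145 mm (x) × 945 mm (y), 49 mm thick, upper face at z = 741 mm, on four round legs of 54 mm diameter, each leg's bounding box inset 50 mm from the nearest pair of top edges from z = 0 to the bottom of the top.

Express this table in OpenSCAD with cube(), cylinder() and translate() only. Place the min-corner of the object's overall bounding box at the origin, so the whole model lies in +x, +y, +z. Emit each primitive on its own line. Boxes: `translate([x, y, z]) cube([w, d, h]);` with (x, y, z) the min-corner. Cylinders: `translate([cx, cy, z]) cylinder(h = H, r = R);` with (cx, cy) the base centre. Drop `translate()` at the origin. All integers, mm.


// leg_h = 741 - 49 = 692
translate([0, 0, 692]) cube([1145, 945, 49]);
translate([77, 77, 0]) cylinder(h = 692, r = 27);
translate([1068, 77, 0]) cylinder(h = 692, r = 27);
translate([77, 868, 0]) cylinder(h = 692, r = 27);
translate([1068, 868, 0]) cylinder(h = 692, r = 27);


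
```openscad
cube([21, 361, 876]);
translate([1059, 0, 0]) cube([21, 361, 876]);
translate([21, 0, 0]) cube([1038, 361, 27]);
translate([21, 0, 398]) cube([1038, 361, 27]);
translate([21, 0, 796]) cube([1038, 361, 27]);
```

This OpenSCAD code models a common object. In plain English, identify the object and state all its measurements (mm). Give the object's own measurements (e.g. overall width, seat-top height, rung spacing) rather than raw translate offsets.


An open bookshelf. Two side panels, each 21 mm thick, 361 mm deep and 876 mm tall, stand 1080 mm apart (outside-to-outside). Between them sit 3 shelves, each 27 mm thick and 361 mm deep, spanning the full gap between the sides. The bottom shelf rests on the floor (its underside at z = 0) and the clear gap between one shelf's top and the next shelf's underside is 371 mm.


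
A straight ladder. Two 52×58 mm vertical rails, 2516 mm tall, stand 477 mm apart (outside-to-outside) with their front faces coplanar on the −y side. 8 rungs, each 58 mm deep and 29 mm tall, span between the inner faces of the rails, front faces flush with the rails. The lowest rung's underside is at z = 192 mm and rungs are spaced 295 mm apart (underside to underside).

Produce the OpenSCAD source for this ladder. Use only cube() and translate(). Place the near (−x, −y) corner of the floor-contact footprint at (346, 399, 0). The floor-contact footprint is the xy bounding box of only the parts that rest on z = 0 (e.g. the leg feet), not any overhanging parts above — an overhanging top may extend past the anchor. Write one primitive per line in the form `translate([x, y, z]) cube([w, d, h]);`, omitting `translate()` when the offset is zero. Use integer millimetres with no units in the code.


translate([346, 399, 0]) cube([52, 58, 2516]);
translate([771, 399, 0]) cube([52, 58, 2516]);
translate([398, 399, 192]) cube([373, 58, 29]);
translate([398, 399, 487]) cube([373, 58, 29]);
translate([398, 399, 782]) cube([373, 58, 29]);
translate([398, 399, 1077]) cube([373, 58, 29]);
translate([398, 399, 1372]) cube([373, 58, 29]);
translate([398, 399, 1667]) cube([373, 58, 29]);
translate([398, 399, 1962]) cube([373, 58, 29]);
translate([398, 399, 2257]) cube([373, 58, 29]);


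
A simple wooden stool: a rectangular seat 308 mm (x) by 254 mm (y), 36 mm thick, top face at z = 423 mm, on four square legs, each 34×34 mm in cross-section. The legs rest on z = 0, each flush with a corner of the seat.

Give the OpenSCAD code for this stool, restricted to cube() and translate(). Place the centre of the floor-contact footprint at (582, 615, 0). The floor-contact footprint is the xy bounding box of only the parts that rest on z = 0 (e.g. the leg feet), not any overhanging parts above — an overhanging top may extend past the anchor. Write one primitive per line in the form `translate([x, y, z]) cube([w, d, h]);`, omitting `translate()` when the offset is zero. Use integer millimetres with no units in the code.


translate([428, 488, 387]) cube([308, 254, 36]);
translate([428, 488, 0]) cube([34, 34, 387]);
translate([702, 488, 0]) cube([34, 34, 387]);
translate([428, 708, 0]) cube([34, 34, 387]);
translate([702, 708, 0]) cube([34, 34, 387]);


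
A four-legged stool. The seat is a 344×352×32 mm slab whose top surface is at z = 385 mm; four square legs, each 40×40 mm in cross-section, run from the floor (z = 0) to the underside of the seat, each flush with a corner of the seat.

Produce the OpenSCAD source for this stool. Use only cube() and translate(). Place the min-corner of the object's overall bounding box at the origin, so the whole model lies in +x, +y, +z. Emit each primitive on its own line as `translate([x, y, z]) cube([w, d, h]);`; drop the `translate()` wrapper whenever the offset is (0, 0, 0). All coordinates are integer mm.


// leg_h = 385 - 32 = 353
translate([0, 0, 353]) cube([344, 352, 32]);
cube([40, 40, 353]);
translate([304, 0, 0]) cube([40, 40, 353]);
translate([0, 312, 0]) cube([40, 40, 353]);
translate([304, 312, 0]) cube([40, 40, 353]);


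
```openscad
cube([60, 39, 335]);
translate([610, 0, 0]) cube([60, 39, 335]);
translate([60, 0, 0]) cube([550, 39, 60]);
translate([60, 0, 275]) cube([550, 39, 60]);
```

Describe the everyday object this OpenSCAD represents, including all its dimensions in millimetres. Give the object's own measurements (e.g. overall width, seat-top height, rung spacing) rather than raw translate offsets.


A rectangular picture frame lying in the x–z plane (depth along y). The opening is 550 mm wide (x) by 215 mm tall (z), surrounded by a border 60 mm wide on all four sides. The frame is 39 mm deep and is made of two full-height vertical stiles with two horizontal rails fitted between them.


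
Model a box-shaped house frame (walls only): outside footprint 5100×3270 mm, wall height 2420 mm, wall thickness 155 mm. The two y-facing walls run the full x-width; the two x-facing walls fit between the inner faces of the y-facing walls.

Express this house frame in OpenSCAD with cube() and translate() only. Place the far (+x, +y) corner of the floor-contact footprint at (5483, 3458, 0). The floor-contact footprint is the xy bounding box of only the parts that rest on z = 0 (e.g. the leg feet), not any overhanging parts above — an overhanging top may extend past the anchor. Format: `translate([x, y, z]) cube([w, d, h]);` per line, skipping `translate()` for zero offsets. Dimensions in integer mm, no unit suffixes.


translate([383, 188, 0]) cube([5100, 155, 2420]);
translate([383, 3303, 0]) cube([5100, 155, 2420]);
translate([383, 343, 0]) cube([155, 2960, 2420]);
translate([5328, 343, 0]) cube([155, 2960, 2420]);


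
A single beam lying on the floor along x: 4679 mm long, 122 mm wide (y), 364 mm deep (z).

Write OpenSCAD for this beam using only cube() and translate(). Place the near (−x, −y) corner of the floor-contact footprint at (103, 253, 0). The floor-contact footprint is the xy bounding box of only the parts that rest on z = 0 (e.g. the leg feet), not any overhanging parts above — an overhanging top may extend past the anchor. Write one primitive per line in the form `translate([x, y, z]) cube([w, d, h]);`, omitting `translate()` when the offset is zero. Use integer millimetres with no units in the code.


translate([103, 253, 0]) cube([4679, 122, 364]);


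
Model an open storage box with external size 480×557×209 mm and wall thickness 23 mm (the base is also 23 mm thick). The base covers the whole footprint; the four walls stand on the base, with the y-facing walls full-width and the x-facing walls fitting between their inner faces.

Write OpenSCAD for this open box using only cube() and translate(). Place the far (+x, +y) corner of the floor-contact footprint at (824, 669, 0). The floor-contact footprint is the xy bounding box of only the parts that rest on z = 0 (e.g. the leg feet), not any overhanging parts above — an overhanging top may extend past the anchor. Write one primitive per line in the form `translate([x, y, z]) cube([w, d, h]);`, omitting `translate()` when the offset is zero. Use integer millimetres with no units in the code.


translate([344, 112, 0]) cube([480, 557, 23]);
translate([344, 112, 23]) cube([480, 23, 186]);
translate([344, 646, 23]) cube([480, 23, 186]);
translate([344, 135, 23]) cube([23, 511, 186]);
translate([801, 135, 23]) cube([23, 511, 186]);


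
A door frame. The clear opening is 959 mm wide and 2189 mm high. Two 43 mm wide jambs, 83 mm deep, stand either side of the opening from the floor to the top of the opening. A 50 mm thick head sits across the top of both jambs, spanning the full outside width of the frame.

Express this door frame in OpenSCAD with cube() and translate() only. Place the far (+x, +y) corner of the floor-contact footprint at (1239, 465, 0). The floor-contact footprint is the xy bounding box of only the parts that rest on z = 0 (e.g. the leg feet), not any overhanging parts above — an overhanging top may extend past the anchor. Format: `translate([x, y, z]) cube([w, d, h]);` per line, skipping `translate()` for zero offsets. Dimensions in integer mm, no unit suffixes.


translate([194, 382, 0]) cube([43, 83, 2189]);
translate([1196, 382, 0]) cube([43, 83, 2189]);
translate([194, 382, 2189]) cube([1045, 83, 50]);


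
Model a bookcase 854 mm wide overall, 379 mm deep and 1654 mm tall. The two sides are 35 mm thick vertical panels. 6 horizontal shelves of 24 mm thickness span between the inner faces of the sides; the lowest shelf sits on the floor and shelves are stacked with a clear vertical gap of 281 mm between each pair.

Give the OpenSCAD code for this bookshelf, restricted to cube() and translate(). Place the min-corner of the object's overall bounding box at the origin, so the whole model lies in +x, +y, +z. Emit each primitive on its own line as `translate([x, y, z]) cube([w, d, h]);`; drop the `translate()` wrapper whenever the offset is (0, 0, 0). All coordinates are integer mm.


cube([35, 379, 1654]);
translate([819, 0, 0]) cube([35, 379, 1654]);
translate([35, 0, 0]) cube([784, 379, 24]);
translate([35, 0, 305]) cube([784, 379, 24]);
translate([35, 0, 610]) cube([784, 379, 24]);
translate([35, 0, 915]) cube([784, 379, 24]);
translate([35, 0, 1220]) cube([784, 379, 24]);
translate([35, 0, 1525]) cube([784, 379, 24]);


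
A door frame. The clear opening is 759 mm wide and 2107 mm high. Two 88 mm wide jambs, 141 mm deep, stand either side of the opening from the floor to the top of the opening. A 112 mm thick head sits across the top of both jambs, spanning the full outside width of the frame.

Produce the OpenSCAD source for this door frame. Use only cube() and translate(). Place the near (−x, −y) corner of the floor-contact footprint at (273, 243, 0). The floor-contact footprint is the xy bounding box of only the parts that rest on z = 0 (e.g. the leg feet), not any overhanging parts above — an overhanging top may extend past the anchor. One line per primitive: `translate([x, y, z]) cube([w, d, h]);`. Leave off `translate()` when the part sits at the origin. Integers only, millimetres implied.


translate([273, 243, 0]) cube([88, 141, 2107]);
translate([1120, 243, 0]) cube([88, 141, 2107]);
translate([273, 243, 2107]) cube([935, 141, 112]);


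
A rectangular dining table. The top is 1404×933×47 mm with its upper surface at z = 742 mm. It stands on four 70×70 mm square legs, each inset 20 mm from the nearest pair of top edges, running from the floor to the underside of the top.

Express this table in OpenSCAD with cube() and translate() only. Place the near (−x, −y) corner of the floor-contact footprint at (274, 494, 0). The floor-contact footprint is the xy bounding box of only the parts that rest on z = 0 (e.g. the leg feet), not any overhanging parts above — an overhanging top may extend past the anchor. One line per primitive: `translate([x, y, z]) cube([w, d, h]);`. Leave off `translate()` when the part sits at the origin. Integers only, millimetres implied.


translate([254, 474, 695]) cube([1404, 933, 47]);
translate([274, 494, 0]) cube([70, 70, 695]);
translate([1568, 494, 0]) cube([70, 70, 695]);
translate([274, 1317, 0]) cube([70, 70, 695]);
translate([1568, 1317, 0]) cube([70, 70, 695]);


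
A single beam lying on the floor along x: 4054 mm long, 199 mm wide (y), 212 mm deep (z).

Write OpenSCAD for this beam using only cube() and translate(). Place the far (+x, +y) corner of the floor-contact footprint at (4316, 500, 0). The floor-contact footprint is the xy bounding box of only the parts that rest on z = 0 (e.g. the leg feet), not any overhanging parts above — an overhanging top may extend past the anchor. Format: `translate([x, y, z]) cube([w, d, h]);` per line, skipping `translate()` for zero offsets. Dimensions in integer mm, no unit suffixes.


translate([262, 301, 0]) cube([4054, 199, 212]);


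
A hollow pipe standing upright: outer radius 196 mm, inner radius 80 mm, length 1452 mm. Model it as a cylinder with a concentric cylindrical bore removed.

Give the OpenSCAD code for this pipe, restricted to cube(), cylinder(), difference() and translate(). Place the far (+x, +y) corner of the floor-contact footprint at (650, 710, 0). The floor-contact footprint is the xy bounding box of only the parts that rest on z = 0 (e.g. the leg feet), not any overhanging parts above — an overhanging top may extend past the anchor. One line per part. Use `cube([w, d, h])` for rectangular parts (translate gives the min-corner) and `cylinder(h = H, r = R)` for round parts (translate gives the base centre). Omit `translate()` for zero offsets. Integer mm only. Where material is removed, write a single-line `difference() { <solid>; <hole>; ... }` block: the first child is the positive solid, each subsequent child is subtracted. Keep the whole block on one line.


difference() { translate([454, 514, 0]) cylinder(h = 1452, r = 196); translate([454, 514, 0]) cylinder(h = 1452, r = 80); }


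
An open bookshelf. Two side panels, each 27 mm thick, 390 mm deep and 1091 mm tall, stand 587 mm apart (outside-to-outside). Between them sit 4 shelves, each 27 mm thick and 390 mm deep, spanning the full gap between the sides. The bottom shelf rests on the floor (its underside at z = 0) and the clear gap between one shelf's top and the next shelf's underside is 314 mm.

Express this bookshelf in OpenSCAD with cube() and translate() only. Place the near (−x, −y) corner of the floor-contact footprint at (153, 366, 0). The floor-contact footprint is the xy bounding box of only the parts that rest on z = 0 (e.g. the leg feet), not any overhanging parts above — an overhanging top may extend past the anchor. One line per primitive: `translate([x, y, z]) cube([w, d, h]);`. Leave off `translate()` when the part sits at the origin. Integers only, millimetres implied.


translate([153, 366, 0]) cube([27, 390, 1091]);
translate([713, 366, 0]) cube([27, 390, 1091]);
translate([180, 366, 0]) cube([533, 390, 27]);
translate([180, 366, 341]) cube([533, 390, 27]);
translate([180, 366, 682]) cube([533, 390, 27]);
translate([180, 366, 1023]) cube([533, 390, 27]);


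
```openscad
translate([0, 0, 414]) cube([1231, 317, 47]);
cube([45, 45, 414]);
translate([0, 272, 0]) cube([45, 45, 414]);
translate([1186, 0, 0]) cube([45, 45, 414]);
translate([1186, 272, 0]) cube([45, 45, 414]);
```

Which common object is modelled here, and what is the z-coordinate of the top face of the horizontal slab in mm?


A bench. The seat-top height is 461 mm.

A long slab on four corner posts — a bench. The slab sits at z = 414 with thickness 47, so the top is 414 + 47 = 461 mm.


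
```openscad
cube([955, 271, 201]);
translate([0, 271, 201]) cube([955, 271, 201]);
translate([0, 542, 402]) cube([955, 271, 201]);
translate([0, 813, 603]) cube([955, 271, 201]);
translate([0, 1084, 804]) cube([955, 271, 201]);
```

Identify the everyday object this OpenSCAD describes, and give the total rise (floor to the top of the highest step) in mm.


A staircase. The total rise is 1005 mm.

5 identical blocks, each offset up and back from the previous — a staircase. Each step is 201 mm tall and there are 5 of them, so the total rise is 5 × 201 = 1005 mm.


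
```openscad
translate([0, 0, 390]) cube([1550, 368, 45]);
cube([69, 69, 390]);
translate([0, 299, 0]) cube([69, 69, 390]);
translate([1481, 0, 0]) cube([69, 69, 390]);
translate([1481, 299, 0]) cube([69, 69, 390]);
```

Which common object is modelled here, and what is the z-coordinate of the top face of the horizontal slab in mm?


A bench. The seat-top height is 435 mm.

A long slab on four corner posts — a bench. The slab sits at z = 390 with thickness 45, so the top is 390 + 45 = 435 mm.


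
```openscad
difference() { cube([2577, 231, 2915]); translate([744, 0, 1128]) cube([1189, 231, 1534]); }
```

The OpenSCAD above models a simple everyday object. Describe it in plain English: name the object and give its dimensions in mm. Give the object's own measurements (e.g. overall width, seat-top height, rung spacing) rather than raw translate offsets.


A wall 2577 mm long (x), 231 mm thick (y), 2915 mm tall, with a rectangular window opening cut through it. The opening is 1189 mm wide and 1534 mm tall; its sill is at z = 1128 mm and its near (−x) edge is 744 mm from the wall's −x end. The opening passes through the full wall thickness.


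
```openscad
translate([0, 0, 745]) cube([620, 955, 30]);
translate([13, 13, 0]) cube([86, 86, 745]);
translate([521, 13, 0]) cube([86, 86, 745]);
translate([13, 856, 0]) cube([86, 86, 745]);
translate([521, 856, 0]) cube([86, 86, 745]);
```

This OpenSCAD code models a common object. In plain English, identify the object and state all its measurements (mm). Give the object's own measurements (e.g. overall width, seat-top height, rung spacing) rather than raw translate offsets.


A rectangular dining table. The top is 620×955×30 mm with its upper surface at z = 775 mm. It stands on four 86×86 mm square legs, each inset 13 mm from the nearest pair of top edges, running from the floor to the underside of the top.


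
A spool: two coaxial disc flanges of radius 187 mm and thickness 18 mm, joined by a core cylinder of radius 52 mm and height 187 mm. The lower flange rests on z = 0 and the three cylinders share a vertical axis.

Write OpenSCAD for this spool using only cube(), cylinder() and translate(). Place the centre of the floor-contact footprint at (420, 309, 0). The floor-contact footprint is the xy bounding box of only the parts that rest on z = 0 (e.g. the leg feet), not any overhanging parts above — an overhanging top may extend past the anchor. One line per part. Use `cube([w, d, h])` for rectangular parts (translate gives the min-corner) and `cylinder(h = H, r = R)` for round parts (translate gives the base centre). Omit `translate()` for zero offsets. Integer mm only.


translate([420, 309, 0]) cylinder(h = 18, r = 187);
translate([420, 309, 18]) cylinder(h = 187, r = 52);
translate([420, 309, 205]) cylinder(h = 18, r = 187);


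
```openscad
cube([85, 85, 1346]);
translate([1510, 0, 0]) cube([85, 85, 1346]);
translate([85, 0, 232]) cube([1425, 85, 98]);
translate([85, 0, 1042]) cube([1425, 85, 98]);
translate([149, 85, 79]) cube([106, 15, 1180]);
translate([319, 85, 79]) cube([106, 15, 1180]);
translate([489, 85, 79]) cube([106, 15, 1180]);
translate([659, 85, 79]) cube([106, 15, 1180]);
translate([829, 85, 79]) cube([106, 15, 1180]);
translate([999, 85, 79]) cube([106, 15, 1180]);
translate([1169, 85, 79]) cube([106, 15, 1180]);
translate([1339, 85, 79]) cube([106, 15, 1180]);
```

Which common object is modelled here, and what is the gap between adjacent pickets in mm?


A fence section. The picket gap is 64 mm.

Two posts, two rails, 8 pickets — a fence section. Span 1425 mm holds 8 pickets of 106 mm with 9 equal gaps: ⌊(1425 − 8·106) / 9⌋ = 64 mm.


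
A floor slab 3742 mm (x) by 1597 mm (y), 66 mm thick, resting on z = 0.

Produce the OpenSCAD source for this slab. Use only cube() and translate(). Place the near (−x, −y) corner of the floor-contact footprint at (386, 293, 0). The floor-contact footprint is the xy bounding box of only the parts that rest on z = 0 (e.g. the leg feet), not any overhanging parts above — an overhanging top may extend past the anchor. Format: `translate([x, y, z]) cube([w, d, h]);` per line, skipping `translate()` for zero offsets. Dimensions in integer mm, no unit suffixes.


translate([386, 293, 0]) cube([3742, 1597, 66]);


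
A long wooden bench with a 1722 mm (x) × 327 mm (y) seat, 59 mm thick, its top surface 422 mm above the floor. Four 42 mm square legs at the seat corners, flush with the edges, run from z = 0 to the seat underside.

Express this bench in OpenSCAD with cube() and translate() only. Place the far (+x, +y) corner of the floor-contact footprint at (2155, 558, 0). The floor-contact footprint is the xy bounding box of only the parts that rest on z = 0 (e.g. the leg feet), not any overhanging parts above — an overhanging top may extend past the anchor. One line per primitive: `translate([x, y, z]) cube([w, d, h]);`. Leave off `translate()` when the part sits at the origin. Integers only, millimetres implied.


translate([433, 231, 363]) cube([1722, 327, 59]);
translate([433, 231, 0]) cube([42, 42, 363]);
translate([433, 516, 0]) cube([42, 42, 363]);
translate([2113, 231, 0]) cube([42, 42, 363]);
translate([2113, 516, 0]) cube([42, 42, 363]);


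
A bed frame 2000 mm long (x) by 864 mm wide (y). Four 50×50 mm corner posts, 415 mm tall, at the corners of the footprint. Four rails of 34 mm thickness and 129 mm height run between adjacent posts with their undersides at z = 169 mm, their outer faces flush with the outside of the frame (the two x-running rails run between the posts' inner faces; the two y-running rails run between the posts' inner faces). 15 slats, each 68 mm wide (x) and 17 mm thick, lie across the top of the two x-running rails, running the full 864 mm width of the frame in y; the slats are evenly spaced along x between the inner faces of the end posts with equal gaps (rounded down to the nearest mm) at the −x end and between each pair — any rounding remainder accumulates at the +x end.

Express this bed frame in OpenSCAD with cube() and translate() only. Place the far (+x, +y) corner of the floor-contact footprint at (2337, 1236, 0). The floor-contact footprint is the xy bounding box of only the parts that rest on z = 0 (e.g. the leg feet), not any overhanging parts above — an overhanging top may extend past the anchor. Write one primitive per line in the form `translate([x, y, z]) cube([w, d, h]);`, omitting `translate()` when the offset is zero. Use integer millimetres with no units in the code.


translate([337, 372, 0]) cube([50, 50, 415]);
translate([337, 1186, 0]) cube([50, 50, 415]);
translate([2287, 372, 0]) cube([50, 50, 415]);
translate([2287, 1186, 0]) cube([50, 50, 415]);
translate([387, 372, 169]) cube([1900, 34, 129]);
translate([387, 1202, 169]) cube([1900, 34, 129]);
translate([337, 422, 169]) cube([34, 764, 129]);
translate([2303, 422, 169]) cube([34, 764, 129]);
translate([442, 372, 298]) cube([68, 864, 17]);
translate([565, 372, 298]) cube([68, 864, 17]);
translate([688, 372, 298]) cube([68, 864, 17]);
translate([811, 372, 298]) cube([68, 864, 17]);
translate([934, 372, 298]) cube([68, 864, 17]);
translate([1057, 372, 298]) cube([68, 864, 17]);
translate([1180, 372, 298]) cube([68, 864, 17]);
translate([1303, 372, 298]) cube([68, 864, 17]);
translate([1426, 372, 298]) cube([68, 864, 17]);
translate([1549, 372, 298]) cube([68, 864, 17]);
translate([1672, 372, 298]) cube([68, 864, 17]);
translate([1795, 372, 298]) cube([68, 864, 17]);
translate([1918, 372, 298]) cube([68, 864, 17]);
translate([2041, 372, 298]) cube([68, 864, 17]);
translate([2164, 372, 298]) cube([68, 864, 17]);


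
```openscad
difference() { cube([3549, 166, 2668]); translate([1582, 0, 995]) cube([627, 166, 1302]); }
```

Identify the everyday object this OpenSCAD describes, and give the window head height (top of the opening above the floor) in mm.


A wall with a window opening. The window head height is 2297 mm.

A wall with a rectangular opening subtracted — a window. Sill at z = 995, opening 1302 mm tall, so the head is at 995 + 1302 = 2297 mm.


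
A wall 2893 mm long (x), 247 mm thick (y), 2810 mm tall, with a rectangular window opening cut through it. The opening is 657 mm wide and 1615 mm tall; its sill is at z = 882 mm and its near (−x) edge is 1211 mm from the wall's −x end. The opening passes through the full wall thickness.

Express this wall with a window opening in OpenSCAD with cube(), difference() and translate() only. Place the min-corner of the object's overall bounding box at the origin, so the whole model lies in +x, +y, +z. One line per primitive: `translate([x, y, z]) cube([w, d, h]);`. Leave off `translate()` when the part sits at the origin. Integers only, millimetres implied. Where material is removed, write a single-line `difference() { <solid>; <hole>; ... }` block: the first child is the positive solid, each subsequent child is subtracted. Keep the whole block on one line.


difference() { cube([2893, 247, 2810]); translate([1211, 0, 882]) cube([657, 247, 1615]); }


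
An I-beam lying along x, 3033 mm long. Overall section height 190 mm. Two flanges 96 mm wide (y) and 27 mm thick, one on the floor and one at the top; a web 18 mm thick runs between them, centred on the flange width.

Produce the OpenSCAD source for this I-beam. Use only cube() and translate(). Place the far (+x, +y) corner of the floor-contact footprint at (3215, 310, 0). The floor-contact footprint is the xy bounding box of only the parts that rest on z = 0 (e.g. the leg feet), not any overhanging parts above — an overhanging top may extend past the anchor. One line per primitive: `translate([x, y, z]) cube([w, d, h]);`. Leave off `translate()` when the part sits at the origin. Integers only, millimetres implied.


translate([182, 214, 0]) cube([3033, 96, 27]);
translate([182, 253, 27]) cube([3033, 18, 136]);
translate([182, 214, 163]) cube([3033, 96, 27]);


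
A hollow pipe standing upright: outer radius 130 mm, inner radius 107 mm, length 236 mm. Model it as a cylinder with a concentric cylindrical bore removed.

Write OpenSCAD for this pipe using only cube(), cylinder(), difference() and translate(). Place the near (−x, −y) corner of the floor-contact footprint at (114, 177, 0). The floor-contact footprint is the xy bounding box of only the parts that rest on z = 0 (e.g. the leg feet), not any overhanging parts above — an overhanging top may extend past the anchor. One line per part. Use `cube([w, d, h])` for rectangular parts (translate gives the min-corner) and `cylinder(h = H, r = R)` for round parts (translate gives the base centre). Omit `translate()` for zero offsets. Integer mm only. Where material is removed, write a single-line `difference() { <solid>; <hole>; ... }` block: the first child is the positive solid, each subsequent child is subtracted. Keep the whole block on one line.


difference() { translate([244, 307, 0]) cylinder(h = 236, r = 130); translate([244, 307, 0]) cylinder(h = 236, r = 107); }


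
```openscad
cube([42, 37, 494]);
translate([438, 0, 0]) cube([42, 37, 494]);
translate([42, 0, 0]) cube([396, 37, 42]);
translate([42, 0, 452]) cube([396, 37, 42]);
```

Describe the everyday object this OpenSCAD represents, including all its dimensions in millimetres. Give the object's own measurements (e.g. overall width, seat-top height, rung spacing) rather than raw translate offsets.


A rectangular picture frame lying in the x–z plane (depth along y). The opening is 396 mm wide (x) by 410 mm tall (z), surrounded by a border 42 mm wide on all four sides. The frame is 37 mm deep and is made of two full-height vertical stiles with two horizontal rails fitted between them.


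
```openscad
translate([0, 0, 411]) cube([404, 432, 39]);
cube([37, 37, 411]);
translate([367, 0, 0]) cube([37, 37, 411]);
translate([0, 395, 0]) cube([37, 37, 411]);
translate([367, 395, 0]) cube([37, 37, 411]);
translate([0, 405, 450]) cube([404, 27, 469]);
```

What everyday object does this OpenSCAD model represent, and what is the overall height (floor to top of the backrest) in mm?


A chair. The overall height is 919 mm.

A slab on four corner posts with a tall panel at the back — a chair. The seat slab sits at z = 411 with thickness 39, and the 469 mm backrest starts at the seat top, so the overall height is 411 + 39 + 469 = 919 mm.


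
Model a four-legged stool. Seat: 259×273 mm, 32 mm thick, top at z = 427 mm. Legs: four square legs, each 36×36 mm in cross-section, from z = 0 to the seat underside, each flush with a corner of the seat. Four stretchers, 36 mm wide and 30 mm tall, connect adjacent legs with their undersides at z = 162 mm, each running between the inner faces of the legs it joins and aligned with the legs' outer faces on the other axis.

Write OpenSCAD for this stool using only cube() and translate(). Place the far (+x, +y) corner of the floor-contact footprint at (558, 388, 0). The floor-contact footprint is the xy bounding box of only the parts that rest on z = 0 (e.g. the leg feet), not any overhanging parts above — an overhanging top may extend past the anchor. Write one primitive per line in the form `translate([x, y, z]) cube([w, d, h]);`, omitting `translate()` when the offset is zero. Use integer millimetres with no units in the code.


translate([299, 115, 395]) cube([259, 273, 32]);
translate([299, 115, 0]) cube([36, 36, 395]);
translate([522, 115, 0]) cube([36, 36, 395]);
translate([299, 352, 0]) cube([36, 36, 395]);
translate([522, 352, 0]) cube([36, 36, 395]);
translate([335, 115, 162]) cube([187, 36, 30]);
translate([335, 352, 162]) cube([187, 36, 30]);
translate([299, 151, 162]) cube([36, 201, 30]);
translate([522, 151, 162]) cube([36, 201, 30]);


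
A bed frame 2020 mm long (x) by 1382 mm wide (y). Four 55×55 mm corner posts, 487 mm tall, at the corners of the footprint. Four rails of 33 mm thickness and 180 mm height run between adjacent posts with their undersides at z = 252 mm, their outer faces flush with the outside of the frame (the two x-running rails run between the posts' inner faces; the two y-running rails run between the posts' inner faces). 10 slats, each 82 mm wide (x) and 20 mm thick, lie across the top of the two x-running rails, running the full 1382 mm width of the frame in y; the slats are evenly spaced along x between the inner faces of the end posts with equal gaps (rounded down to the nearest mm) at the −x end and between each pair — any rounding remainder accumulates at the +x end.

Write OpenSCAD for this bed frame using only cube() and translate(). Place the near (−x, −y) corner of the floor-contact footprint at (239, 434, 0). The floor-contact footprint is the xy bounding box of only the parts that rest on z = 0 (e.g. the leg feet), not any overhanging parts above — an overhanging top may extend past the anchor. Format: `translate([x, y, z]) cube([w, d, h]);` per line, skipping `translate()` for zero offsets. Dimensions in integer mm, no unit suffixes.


translate([239, 434, 0]) cube([55, 55, 487]);
translate([239, 1761, 0]) cube([55, 55, 487]);
translate([2204, 434, 0]) cube([55, 55, 487]);
translate([2204, 1761, 0]) cube([55, 55, 487]);
translate([294, 434, 252]) cube([1910, 33, 180]);
translate([294, 1783, 252]) cube([1910, 33, 180]);
translate([239, 489, 252]) cube([33, 1272, 180]);
translate([2226, 489, 252]) cube([33, 1272, 180]);
translate([393, 434, 432]) cube([82, 1382, 20]);
translate([574, 434, 432]) cube([82, 1382, 20]);
translate([755, 434, 432]) cube([82, 1382, 20]);
translate([936, 434, 432]) cube([82, 1382, 20]);
translate([1117, 434, 432]) cube([82, 1382, 20]);
translate([1298, 434, 432]) cube([82, 1382, 20]);
translate([1479, 434, 432]) cube([82, 1382, 20]);
translate([1660, 434, 432]) cube([82, 1382, 20]);
translate([1841, 434, 432]) cube([82, 1382, 20]);
translate([2022, 434, 432]) cube([82, 1382, 20]);


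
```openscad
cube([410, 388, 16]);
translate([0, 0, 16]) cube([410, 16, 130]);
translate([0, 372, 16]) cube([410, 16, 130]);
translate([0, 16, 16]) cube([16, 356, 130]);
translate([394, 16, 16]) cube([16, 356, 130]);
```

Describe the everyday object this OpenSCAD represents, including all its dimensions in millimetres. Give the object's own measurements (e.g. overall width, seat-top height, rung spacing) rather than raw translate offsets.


An open-topped rectangular box: outside dimensions 410×388×146 mm, with a uniform wall and base thickness of 16 mm. The base is a full 410×388 slab on the floor; four walls sit on top of the base. The front and back walls (the −y and +y sides) span the full width; the two side walls fit between them.


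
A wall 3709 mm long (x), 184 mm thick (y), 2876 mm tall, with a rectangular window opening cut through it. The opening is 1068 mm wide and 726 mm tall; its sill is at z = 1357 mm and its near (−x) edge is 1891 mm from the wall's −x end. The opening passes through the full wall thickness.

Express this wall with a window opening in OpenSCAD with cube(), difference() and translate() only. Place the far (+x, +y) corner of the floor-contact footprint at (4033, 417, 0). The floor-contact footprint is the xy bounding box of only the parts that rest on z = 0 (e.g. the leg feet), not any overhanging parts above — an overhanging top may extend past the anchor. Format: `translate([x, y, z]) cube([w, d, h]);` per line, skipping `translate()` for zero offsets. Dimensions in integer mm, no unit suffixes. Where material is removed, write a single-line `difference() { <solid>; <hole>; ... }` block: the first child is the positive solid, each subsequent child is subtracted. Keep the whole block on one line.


difference() { translate([324, 233, 0]) cube([3709, 184, 2876]); translate([2215, 233, 1357]) cube([1068, 184, 726]); }


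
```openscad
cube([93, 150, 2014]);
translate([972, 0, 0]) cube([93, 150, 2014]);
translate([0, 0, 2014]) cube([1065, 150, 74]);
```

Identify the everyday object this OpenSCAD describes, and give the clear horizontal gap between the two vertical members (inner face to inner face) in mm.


A door frame. The clear opening width is 879 mm.

Two 2014 mm tall posts with a header on top — a door frame. The left jamb is 93 mm wide at x = 0; the right jamb starts at x = 972. The clear opening is 972 − 93 = 879 mm.


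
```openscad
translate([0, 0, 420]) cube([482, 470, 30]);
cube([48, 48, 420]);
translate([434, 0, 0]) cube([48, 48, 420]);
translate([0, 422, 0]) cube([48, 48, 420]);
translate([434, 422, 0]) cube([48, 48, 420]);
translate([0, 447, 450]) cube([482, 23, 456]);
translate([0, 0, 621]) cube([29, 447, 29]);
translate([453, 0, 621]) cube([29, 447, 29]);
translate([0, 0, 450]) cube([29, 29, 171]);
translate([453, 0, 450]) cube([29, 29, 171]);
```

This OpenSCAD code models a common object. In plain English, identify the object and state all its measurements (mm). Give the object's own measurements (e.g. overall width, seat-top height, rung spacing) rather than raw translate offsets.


A chair. The seat is a 482×470×30 mm slab with its top at z = 450 mm, on four 48×48 mm corner legs (flush with the seat edges, standing on z = 0). A flat backrest 23 mm thick, 456 mm tall, spans the full seat width and rises from the seat top along its +y edge, rear face flush with the rear of the seat. Two armrests of 29×29 mm section run along each side from the seat's front edge to the front of the backrest, top faces 200 mm above the seat top and outer faces flush with the seat's x-edges; a 29×29 mm post under the front of each armrest stands on the seat at the front corner.


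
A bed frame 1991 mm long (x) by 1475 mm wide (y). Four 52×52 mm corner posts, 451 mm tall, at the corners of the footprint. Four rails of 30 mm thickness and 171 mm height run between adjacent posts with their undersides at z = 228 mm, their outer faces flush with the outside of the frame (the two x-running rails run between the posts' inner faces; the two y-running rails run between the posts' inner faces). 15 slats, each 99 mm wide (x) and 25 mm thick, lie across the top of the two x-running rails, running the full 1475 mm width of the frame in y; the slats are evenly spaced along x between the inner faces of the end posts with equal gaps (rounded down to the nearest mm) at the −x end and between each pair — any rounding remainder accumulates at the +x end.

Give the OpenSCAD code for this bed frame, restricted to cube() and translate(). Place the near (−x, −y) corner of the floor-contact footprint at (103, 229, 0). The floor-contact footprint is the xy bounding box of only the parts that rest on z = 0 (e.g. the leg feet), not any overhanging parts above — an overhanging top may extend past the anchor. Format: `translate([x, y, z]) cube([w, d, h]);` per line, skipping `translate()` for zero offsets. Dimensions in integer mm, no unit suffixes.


translate([103, 229, 0]) cube([52, 52, 451]);
translate([103, 1652, 0]) cube([52, 52, 451]);
translate([2042, 229, 0]) cube([52, 52, 451]);
translate([2042, 1652, 0]) cube([52, 52, 451]);
translate([155, 229, 228]) cube([1887, 30, 171]);
translate([155, 1674, 228]) cube([1887, 30, 171]);
translate([103, 281, 228]) cube([30, 1371, 171]);
translate([2064, 281, 228]) cube([30, 1371, 171]);
translate([180, 229, 399]) cube([99, 1475, 25]);
translate([304, 229, 399]) cube([99, 1475, 25]);
translate([428, 229, 399]) cube([99, 1475, 25]);
translate([552, 229, 399]) cube([99, 1475, 25]);
translate([676, 229, 399]) cube([99, 1475, 25]);
translate([800, 229, 399]) cube([99, 1475, 25]);
translate([924, 229, 399]) cube([99, 1475, 25]);
translate([1048, 229, 399]) cube([99, 1475, 25]);
translate([1172, 229, 399]) cube([99, 1475, 25]);
translate([1296, 229, 399]) cube([99, 1475, 25]);
translate([1420, 229, 399]) cube([99, 1475, 25]);
translate([1544, 229, 399]) cube([99, 1475, 25]);
translate([1668, 229, 399]) cube([99, 1475, 25]);
translate([1792, 229, 399]) cube([99, 1475, 25]);
translate([1916, 229, 399]) cube([99, 1475, 25]);


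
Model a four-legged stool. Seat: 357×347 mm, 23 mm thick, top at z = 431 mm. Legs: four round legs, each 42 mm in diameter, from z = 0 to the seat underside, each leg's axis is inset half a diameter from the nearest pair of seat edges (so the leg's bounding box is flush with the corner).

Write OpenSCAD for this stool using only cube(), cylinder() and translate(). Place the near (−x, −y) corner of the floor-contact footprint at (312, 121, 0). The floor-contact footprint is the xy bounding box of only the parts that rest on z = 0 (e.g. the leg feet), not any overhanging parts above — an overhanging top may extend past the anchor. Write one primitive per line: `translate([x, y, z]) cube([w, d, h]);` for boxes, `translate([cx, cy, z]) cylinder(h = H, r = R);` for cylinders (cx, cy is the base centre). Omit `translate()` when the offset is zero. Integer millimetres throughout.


// leg_h = 431 - 23 = 408
translate([312, 121, 408]) cube([357, 347, 23]);
translate([333, 142, 0]) cylinder(h = 408, r = 21);
translate([648, 142, 0]) cylinder(h = 408, r = 21);
translate([333, 447, 0]) cylinder(h = 408, r = 21);
translate([648, 447, 0]) cylinder(h = 408, r = 21);


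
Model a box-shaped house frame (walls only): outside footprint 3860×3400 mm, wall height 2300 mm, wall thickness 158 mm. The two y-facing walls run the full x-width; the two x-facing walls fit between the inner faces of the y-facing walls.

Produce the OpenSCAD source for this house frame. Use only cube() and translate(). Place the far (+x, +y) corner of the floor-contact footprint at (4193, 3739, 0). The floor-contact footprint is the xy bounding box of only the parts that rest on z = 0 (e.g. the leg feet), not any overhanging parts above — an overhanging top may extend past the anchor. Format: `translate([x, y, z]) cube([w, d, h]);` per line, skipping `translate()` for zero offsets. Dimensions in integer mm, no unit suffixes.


translate([333, 339, 0]) cube([3860, 158, 2300]);
translate([333, 3581, 0]) cube([3860, 158, 2300]);
translate([333, 497, 0]) cube([158, 3084, 2300]);
translate([4035, 497, 0]) cube([158, 3084, 2300]);
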